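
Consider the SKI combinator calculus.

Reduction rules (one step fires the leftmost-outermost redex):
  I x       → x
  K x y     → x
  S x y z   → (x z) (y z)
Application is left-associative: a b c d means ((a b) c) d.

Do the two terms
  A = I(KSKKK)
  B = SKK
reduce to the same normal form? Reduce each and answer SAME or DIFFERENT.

Term A:
  start: I(KSKKK)
  [1] KSKKK
  [2] SKK

Term B:
  start: SKK

Answer: SAME — A ⇓ SKK, B ⇓ SKK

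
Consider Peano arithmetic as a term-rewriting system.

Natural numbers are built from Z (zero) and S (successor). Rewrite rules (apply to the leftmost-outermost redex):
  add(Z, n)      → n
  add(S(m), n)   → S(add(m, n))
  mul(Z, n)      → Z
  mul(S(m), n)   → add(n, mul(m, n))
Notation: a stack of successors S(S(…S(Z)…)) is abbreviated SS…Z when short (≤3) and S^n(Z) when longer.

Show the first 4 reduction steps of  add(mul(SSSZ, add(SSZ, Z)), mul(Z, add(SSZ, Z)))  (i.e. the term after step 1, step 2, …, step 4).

  start: add(mul(SSSZ, add(SSZ, Z)), mul(Z, add(SSZ, Z)))
  →1  add(add(add(SSZ, Z), mul(SSZ, add(SSZ, Z))), mul(Z, add(SSZ, Z)))
  →2  add(add(S(add(SZ, Z)), mul(SSZ, add(SSZ, Z))), mul(Z, add(SSZ, Z)))
  →3  add(S(add(add(SZ, Z), mul(SSZ, add(SSZ, Z)))), mul(Z, add(SSZ, Z)))
  →4  S(add(add(add(SZ, Z), mul(SSZ, add(SSZ, Z))), mul(Z, add(SSZ, Z))))

Answer: after 4 steps: S(add(add(add(SZ, Z), mul(SSZ, add(SSZ, Z))), mul(Z, add(SSZ, Z))))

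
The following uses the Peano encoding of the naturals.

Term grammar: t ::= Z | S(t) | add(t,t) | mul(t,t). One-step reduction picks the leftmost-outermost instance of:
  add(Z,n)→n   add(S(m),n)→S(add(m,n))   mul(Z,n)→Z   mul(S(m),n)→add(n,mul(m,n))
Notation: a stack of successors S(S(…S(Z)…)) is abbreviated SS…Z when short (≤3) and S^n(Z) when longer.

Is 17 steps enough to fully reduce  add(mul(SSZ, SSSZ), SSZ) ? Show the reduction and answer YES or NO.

  start: add(mul(SSZ, SSSZ), SSZ)
  →1  add(add(SSSZ, mul(SZ, SSSZ)), SSZ)
  →2  add(S(add(SSZ, mul(SZ, SSSZ))), SSZ)
  →3  S(add(add(SSZ, mul(SZ, SSSZ)), SSZ))
  →4  S(add(S(add(SZ, mul(SZ, SSSZ))), SSZ))
  →5  S(S(add(add(SZ, mul(SZ, SSSZ)), SSZ)))
  →6  S(S(add(S(add(Z, mul(SZ, SSSZ))), SSZ)))
  →7  S(S(S(add(add(Z, mul(SZ, SSSZ)), SSZ))))
  →8  S(S(S(add(mul(SZ, SSSZ), SSZ))))
  →9  S(S(S(add(add(SSSZ, mul(Z, SSSZ)), SSZ))))
  →10  S(S(S(add(S(add(SSZ, mul(Z, SSSZ))), SSZ))))
  →11  S(S(S(S(add(add(SSZ, mul(Z, SSSZ)), SSZ)))))
  →12  S(S(S(S(add(S(add(SZ, mul(Z, SSSZ))), SSZ)))))
  →13  S(S(S(S(S(add(add(SZ, mul(Z, SSSZ)), SSZ))))))
  →14  S(S(S(S(S(add(S(add(Z, mul(Z, SSSZ))), SSZ))))))
  →15  S(S(S(S(S(S(add(add(Z, mul(Z, SSSZ)), SSZ)))))))
  →16  S(S(S(S(S(S(add(mul(Z, SSSZ), SSZ)))))))
  →17  S(S(S(S(S(S(add(Z, SSZ)))))))

Answer: NO — after 17 steps the term is S(S(S(S(S(S(add(Z, SSZ))))))), not yet normal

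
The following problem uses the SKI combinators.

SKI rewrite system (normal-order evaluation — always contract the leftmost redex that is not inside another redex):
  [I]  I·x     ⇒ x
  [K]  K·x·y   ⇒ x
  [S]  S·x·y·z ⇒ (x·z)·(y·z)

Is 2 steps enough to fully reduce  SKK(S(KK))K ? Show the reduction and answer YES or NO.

Answer: YES — reaches normal form S(KK)K in 2 ≤ 2 steps

Working:
  start: SKK(S(KK))K
  step 1: K(S(KK))(K(S(KK)))K
  step 2: S(KK)K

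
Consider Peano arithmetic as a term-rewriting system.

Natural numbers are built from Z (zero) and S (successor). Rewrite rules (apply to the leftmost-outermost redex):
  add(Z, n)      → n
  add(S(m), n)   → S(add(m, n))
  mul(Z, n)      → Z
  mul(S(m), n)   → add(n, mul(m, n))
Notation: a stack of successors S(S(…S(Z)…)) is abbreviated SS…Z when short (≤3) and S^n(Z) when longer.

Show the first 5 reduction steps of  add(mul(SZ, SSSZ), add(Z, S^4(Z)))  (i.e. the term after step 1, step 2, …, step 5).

Answer: after 5 steps: S(S(add(add(SZ, mul(Z, SSSZ)), add(Z, S^4(Z)))))

Derivation:
  start: add(mul(SZ, SSSZ), add(Z, S^4(Z)))
  step 1: add(add(SSSZ, mul(Z, SSSZ)), add(Z, S^4(Z)))
  step 2: add(S(add(SSZ, mul(Z, SSSZ))), add(Z, S^4(Z)))
  step 3: S(add(add(SSZ, mul(Z, SSSZ)), add(Z, S^4(Z))))
  step 4: S(add(S(add(SZ, mul(Z, SSSZ))), add(Z, S^4(Z))))
  step 5: S(S(add(add(SZ, mul(Z, SSSZ)), add(Z, S^4(Z)))))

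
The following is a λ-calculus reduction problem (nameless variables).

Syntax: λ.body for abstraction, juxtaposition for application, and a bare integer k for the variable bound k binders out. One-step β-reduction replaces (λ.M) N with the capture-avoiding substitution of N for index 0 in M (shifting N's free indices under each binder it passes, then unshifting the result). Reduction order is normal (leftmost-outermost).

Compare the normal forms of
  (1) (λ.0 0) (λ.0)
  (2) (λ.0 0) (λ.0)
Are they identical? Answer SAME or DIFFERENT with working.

Answer: SAME — A ⇓ λ.0, B ⇓ λ.0

Working:
Term A:
  start: (λ.0 0) (λ.0)
  [1] (λ.0) (λ.0)
  [2] λ.0

Term B:
  start: (λ.0 0) (λ.0)
  [1] (λ.0) (λ.0)
  [2] λ.0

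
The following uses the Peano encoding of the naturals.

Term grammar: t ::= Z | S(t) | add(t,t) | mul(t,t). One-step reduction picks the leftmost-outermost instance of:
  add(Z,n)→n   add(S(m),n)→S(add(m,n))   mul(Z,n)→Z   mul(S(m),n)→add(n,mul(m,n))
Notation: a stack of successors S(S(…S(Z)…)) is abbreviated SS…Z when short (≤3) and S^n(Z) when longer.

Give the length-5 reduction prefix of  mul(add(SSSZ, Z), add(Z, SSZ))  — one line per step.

  start: mul(add(SSSZ, Z), add(Z, SSZ))
  →1  mul(S(add(SSZ, Z)), add(Z, SSZ))
  →2  add(add(Z, SSZ), mul(add(SSZ, Z), add(Z, SSZ)))
  →3  add(SSZ, mul(add(SSZ, Z), add(Z, SSZ)))
  →4  S(add(SZ, mul(add(SSZ, Z), add(Z, SSZ))))
  →5  S(S(add(Z, mul(add(SSZ, Z), add(Z, SSZ)))))

Answer: after 5 steps: S(S(add(Z, mul(add(SSZ, Z), add(Z, SSZ)))))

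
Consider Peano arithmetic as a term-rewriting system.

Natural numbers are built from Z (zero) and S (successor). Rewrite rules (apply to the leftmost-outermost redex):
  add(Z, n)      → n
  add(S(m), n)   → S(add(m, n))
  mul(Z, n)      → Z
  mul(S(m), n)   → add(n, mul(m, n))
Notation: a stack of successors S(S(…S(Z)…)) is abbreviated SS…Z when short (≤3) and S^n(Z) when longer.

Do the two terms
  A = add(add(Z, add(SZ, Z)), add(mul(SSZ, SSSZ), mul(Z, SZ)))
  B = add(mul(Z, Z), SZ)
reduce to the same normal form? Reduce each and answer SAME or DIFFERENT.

Answer: DIFFERENT — A ⇓ S^7(Z), B ⇓ SZ

Working:
Term A:
  start: add(add(Z, add(SZ, Z)), add(mul(SSZ, SSSZ), mul(Z, SZ)))
  step 1: add(add(SZ, Z), add(mul(SSZ, SSSZ), mul(Z, SZ)))
  step 2: add(S(add(Z, Z)), add(mul(SSZ, SSSZ), mul(Z, SZ)))
  step 3: S(add(add(Z, Z), add(mul(SSZ, SSSZ), mul(Z, SZ))))
  step 4: S(add(Z, add(mul(SSZ, SSSZ), mul(Z, SZ))))
  step 5: S(add(mul(SSZ, SSSZ), mul(Z, SZ)))
  step 6: S(add(add(SSSZ, mul(SZ, SSSZ)), mul(Z, SZ)))
  step 7: S(add(S(add(SSZ, mul(SZ, SSSZ))), mul(Z, SZ)))
  step 8: S(S(add(add(SSZ, mul(SZ, SSSZ)), mul(Z, SZ))))
  step 9: S(S(add(S(add(SZ, mul(SZ, SSSZ))), mul(Z, SZ))))
  step 10: S(S(S(add(add(SZ, mul(SZ, SSSZ)), mul(Z, SZ)))))
  step 11: S(S(S(add(S(add(Z, mul(SZ, SSSZ))), mul(Z, SZ)))))
  step 12: S(S(S(S(add(add(Z, mul(SZ, SSSZ)), mul(Z, SZ))))))
  step 13: S(S(S(S(add(mul(SZ, SSSZ), mul(Z, SZ))))))
  step 14: S(S(S(S(add(add(SSSZ, mul(Z, SSSZ)), mul(Z, SZ))))))
  step 15: S(S(S(S(add(S(add(SSZ, mul(Z, SSSZ))), mul(Z, SZ))))))
  step 16: S(S(S(S(S(add(add(SSZ, mul(Z, SSSZ)), mul(Z, SZ)))))))
  step 17: S(S(S(S(S(add(S(add(SZ, mul(Z, SSSZ))), mul(Z, SZ)))))))
  step 18: S(S(S(S(S(S(add(add(SZ, mul(Z, SSSZ)), mul(Z, SZ))))))))
  step 19: S(S(S(S(S(S(add(S(add(Z, mul(Z, SSSZ))), mul(Z, SZ))))))))
  step 20: S(S(S(S(S(S(S(add(add(Z, mul(Z, SSSZ)), mul(Z, SZ)))))))))
  step 21: S(S(S(S(S(S(S(add(mul(Z, SSSZ), mul(Z, SZ)))))))))
  step 22: S(S(S(S(S(S(S(add(Z, mul(Z, SZ)))))))))
  step 23: S(S(S(S(S(S(S(mul(Z, SZ))))))))
  step 24: S^7(Z)

Term B:
  start: add(mul(Z, Z), SZ)
  step 1: add(Z, SZ)
  step 2: SZ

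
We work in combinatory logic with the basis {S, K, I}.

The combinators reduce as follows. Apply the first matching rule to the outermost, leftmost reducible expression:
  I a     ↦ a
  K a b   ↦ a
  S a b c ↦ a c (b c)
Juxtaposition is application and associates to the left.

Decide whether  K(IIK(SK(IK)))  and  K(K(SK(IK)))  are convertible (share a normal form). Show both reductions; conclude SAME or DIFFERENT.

Term A:
  start: K(IIK(SK(IK)))
  [1] K(IK(SK(IK)))
  [2] K(K(SK(IK)))
  [3] K(K(SKK))

Term B:
  start: K(K(SK(IK)))
  [1] K(K(SKK))

Answer: SAME — A ⇓ K(K(SKK)), B ⇓ K(K(SKK))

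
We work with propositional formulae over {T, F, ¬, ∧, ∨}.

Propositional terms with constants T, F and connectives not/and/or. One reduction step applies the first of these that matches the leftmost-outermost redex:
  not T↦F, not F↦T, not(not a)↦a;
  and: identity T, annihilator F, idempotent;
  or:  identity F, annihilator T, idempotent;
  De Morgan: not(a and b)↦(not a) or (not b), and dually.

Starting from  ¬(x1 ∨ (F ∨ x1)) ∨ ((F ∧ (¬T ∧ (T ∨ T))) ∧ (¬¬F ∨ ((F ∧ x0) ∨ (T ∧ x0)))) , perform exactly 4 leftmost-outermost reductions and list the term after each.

  start: ¬(x1 ∨ (F ∨ x1)) ∨ ((F ∧ (¬T ∧ (T ∨ T))) ∧ (¬¬F ∨ ((F ∧ x0) ∨ (T ∧ x0))))
  step 1: (¬x1 ∧ ¬(F ∨ x1)) ∨ ((F ∧ (¬T ∧ (T ∨ T))) ∧ (¬¬F ∨ ((F ∧ x0) ∨ (T ∧ x0))))
  step 2: (¬x1 ∧ (¬F ∧ ¬x1)) ∨ ((F ∧ (¬T ∧ (T ∨ T))) ∧ (¬¬F ∨ ((F ∧ x0) ∨ (T ∧ x0))))
  step 3: (¬x1 ∧ (T ∧ ¬x1)) ∨ ((F ∧ (¬T ∧ (T ∨ T))) ∧ (¬¬F ∨ ((F ∧ x0) ∨ (T ∧ x0))))
  step 4: (¬x1 ∧ ¬x1) ∨ ((F ∧ (¬T ∧ (T ∨ T))) ∧ (¬¬F ∨ ((F ∧ x0) ∨ (T ∧ x0))))

Answer: after 4 steps: (¬x1 ∧ ¬x1) ∨ ((F ∧ (¬T ∧ (T ∨ T))) ∧ (¬¬F ∨ ((F ∧ x0) ∨ (T ∧ x0))))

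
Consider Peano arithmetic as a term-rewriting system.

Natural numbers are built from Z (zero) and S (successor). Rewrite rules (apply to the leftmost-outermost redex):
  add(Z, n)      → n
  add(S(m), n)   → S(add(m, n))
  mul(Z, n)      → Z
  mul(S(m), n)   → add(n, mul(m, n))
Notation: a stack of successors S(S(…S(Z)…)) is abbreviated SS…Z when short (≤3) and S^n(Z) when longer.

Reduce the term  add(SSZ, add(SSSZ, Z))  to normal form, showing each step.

  start: add(SSZ, add(SSSZ, Z))
  →1  S(add(SZ, add(SSSZ, Z)))
  →2  S(S(add(Z, add(SSSZ, Z))))
  →3  S(S(add(SSSZ, Z)))
  →4  S(S(S(add(SSZ, Z))))
  →5  S(S(S(S(add(SZ, Z)))))
  →6  S(S(S(S(S(add(Z, Z))))))
  →7  S^5(Z)

Answer: normal form = S^5(Z)  (in 7 steps)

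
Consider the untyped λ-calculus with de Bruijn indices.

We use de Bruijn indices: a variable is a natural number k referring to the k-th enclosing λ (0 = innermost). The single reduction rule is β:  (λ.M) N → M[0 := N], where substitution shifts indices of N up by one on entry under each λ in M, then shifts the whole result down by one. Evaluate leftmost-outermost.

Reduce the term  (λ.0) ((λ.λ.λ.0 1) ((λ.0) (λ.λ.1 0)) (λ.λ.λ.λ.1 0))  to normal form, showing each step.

  start: (λ.0) ((λ.λ.λ.0 1) ((λ.0) (λ.λ.1 0)) (λ.λ.λ.λ.1 0))
  [1] (λ.λ.λ.0 1) ((λ.0) (λ.λ.1 0)) (λ.λ.λ.λ.1 0)
  [2] (λ.λ.0 1) (λ.λ.λ.λ.1 0)
  [3] λ.0 (λ.λ.λ.λ.1 0)

Answer: normal form = λ.0 (λ.λ.λ.λ.1 0)  (in 3 steps)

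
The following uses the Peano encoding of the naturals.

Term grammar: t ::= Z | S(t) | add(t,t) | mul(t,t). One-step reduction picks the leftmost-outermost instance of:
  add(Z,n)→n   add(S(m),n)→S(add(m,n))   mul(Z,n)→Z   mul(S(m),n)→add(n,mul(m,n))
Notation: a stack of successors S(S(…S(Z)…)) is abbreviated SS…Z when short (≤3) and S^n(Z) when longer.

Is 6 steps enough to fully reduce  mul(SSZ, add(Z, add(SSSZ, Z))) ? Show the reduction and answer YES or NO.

  start: mul(SSZ, add(Z, add(SSSZ, Z)))
  [1] add(add(Z, add(SSSZ, Z)), mul(SZ, add(Z, add(SSSZ, Z))))
  [2] add(add(SSSZ, Z), mul(SZ, add(Z, add(SSSZ, Z))))
  [3] add(S(add(SSZ, Z)), mul(SZ, add(Z, add(SSSZ, Z))))
  [4] S(add(add(SSZ, Z), mul(SZ, add(Z, add(SSSZ, Z)))))
  [5] S(add(S(add(SZ, Z)), mul(SZ, add(Z, add(SSSZ, Z)))))
  [6] S(S(add(add(SZ, Z), mul(SZ, add(Z, add(SSSZ, Z))))))

Answer: NO — after 6 steps the term is S(S(add(add(SZ, Z), mul(SZ, add(Z, add(SSSZ, Z)))))), not yet normal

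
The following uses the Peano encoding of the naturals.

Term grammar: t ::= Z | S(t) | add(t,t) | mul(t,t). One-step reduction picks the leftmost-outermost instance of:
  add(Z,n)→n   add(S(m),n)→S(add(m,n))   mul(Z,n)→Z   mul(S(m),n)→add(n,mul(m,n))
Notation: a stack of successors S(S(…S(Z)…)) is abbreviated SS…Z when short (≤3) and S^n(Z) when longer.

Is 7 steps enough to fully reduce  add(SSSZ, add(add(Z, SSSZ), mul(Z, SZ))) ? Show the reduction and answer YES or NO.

Answer: NO — after 7 steps the term is S(S(S(S(S(add(SZ, mul(Z, SZ))))))), not yet normal

Reduction:
  start: add(SSSZ, add(add(Z, SSSZ), mul(Z, SZ)))
  →1  S(add(SSZ, add(add(Z, SSSZ), mul(Z, SZ))))
  →2  S(S(add(SZ, add(add(Z, SSSZ), mul(Z, SZ)))))
  →3  S(S(S(add(Z, add(add(Z, SSSZ), mul(Z, SZ))))))
  →4  S(S(S(add(add(Z, SSSZ), mul(Z, SZ)))))
  →5  S(S(S(add(SSSZ, mul(Z, SZ)))))
  →6  S(S(S(S(add(SSZ, mul(Z, SZ))))))
  →7  S(S(S(S(S(add(SZ, mul(Z, SZ)))))))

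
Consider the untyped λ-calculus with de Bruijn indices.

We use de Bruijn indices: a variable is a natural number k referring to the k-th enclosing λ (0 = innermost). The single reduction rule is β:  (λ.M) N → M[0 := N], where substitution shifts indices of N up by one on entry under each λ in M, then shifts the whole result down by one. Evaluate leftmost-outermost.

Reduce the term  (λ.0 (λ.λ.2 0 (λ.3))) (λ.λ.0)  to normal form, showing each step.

Answer: normal form = λ.0  (in 2 steps)

Working:
  start: (λ.0 (λ.λ.2 0 (λ.3))) (λ.λ.0)
  step 1: (λ.λ.0) (λ.λ.(λ.λ.0) 0 (λ.λ.λ.0))
  step 2: λ.0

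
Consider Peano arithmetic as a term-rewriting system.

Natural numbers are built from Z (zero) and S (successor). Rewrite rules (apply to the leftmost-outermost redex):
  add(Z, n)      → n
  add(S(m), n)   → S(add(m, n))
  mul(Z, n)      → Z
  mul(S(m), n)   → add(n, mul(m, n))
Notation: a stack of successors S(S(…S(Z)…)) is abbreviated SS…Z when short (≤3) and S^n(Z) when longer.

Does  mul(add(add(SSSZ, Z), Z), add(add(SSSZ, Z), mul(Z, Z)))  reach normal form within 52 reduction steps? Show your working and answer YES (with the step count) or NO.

Answer: YES — reaches normal form S^9(Z) in 51 ≤ 52 steps

Reduction:
  start: mul(add(add(SSSZ, Z), Z), add(add(SSSZ, Z), mul(Z, Z)))
  [1] mul(add(S(add(SSZ, Z)), Z), add(add(SSSZ, Z), mul(Z, Z)))
  [2] mul(S(add(add(SSZ, Z), Z)), add(add(SSSZ, Z), mul(Z, Z)))
  [3] add(add(add(SSSZ, Z), mul(Z, Z)), mul(add(add(SSZ, Z), Z), add(add(SSSZ, Z), mul(Z, Z))))
  [4] add(add(S(add(SSZ, Z)), mul(Z, Z)), mul(add(add(SSZ, Z), Z), add(add(SSSZ, Z), mul(Z, Z))))
  [5] add(S(add(add(SSZ, Z), mul(Z, Z))), mul(add(add(SSZ, Z), Z), add(add(SSSZ, Z), mul(Z, Z))))
  [6] S(add(add(add(SSZ, Z), mul(Z, Z)), mul(add(add(SSZ, Z), Z), add(add(SSSZ, Z), mul(Z, Z)))))
  [7] S(add(add(S(add(SZ, Z)), mul(Z, Z)), mul(add(add(SSZ, Z), Z), add(add(SSSZ, Z), mul(Z, Z)))))
  [8] S(add(S(add(add(SZ, Z), mul(Z, Z))), mul(add(add(SSZ, Z), Z), add(add(SSSZ, Z), mul(Z, Z)))))
  [9] S(S(add(add(add(SZ, Z), mul(Z, Z)), mul(add(add(SSZ, Z), Z), add(add(SSSZ, Z), mul(Z, Z))))))
  [10] S(S(add(add(S(add(Z, Z)), mul(Z, Z)), mul(add(add(SSZ, Z), Z), add(add(SSSZ, Z), mul(Z, Z))))))
  [11] S(S(add(S(add(add(Z, Z), mul(Z, Z))), mul(add(add(SSZ, Z), Z), add(add(SSSZ, Z), mul(Z, Z))))))
  [12] S(S(S(add(add(add(Z, Z), mul(Z, Z)), mul(add(add(SSZ, Z), Z), add(add(SSSZ, Z), mul(Z, Z)))))))
  [13] S(S(S(add(add(Z, mul(Z, Z)), mul(add(add(SSZ, Z), Z), add(add(SSSZ, Z), mul(Z, Z)))))))
  [14] S(S(S(add(mul(Z, Z), mul(add(add(SSZ, Z), Z), add(add(SSSZ, Z), mul(Z, Z)))))))
  [15] S(S(S(add(Z, mul(add(add(SSZ, Z), Z), add(add(SSSZ, Z), mul(Z, Z)))))))
  [16] S(S(S(mul(add(add(SSZ, Z), Z), add(add(SSSZ, Z), mul(Z, Z))))))
  [17] S(S(S(mul(add(S(add(SZ, Z)), Z), add(add(SSSZ, Z), mul(Z, Z))))))
  [18] S(S(S(mul(S(add(add(SZ, Z), Z)), add(add(SSSZ, Z), mul(Z, Z))))))
  [19] S(S(S(add(add(add(SSSZ, Z), mul(Z, Z)), mul(add(add(SZ, Z), Z), add(add(SSSZ, Z), mul(Z, Z)))))))
  [20] S(S(S(add(add(S(add(SSZ, Z)), mul(Z, Z)), mul(add(add(SZ, Z), Z), add(add(SSSZ, Z), mul(Z, Z)))))))
  [21] S(S(S(add(S(add(add(SSZ, Z), mul(Z, Z))), mul(add(add(SZ, Z), Z), add(add(SSSZ, Z), mul(Z, Z)))))))
  [22] S(S(S(S(add(add(add(SSZ, Z), mul(Z, Z)), mul(add(add(SZ, Z), Z), add(add(SSSZ, Z), mul(Z, Z))))))))
  [23] S(S(S(S(add(add(S(add(SZ, Z)), mul(Z, Z)), mul(add(add(SZ, Z), Z), add(add(SSSZ, Z), mul(Z, Z))))))))
  [24] S(S(S(S(add(S(add(add(SZ, Z), mul(Z, Z))), mul(add(add(SZ, Z), Z), add(add(SSSZ, Z), mul(Z, Z))))))))
  [25] S(S(S(S(S(add(add(add(SZ, Z), mul(Z, Z)), mul(add(add(SZ, Z), Z), add(add(SSSZ, Z), mul(Z, Z)))))))))
  [26] S(S(S(S(S(add(add(S(add(Z, Z)), mul(Z, Z)), mul(add(add(SZ, Z), Z), add(add(SSSZ, Z), mul(Z, Z)))))))))
  [27] S(S(S(S(S(add(S(add(add(Z, Z), mul(Z, Z))), mul(add(add(SZ, Z), Z), add(add(SSSZ, Z), mul(Z, Z)))))))))
  [28] S(S(S(S(S(S(add(add(add(Z, Z), mul(Z, Z)), mul(add(add(SZ, Z), Z), add(add(SSSZ, Z), mul(Z, Z))))))))))
  [29] S(S(S(S(S(S(add(add(Z, mul(Z, Z)), mul(add(add(SZ, Z), Z), add(add(SSSZ, Z), mul(Z, Z))))))))))
  [30] S(S(S(S(S(S(add(mul(Z, Z), mul(add(add(SZ, Z), Z), add(add(SSSZ, Z), mul(Z, Z))))))))))
  [31] S(S(S(S(S(S(add(Z, mul(add(add(SZ, Z), Z), add(add(SSSZ, Z), mul(Z, Z))))))))))
  [32] S(S(S(S(S(S(mul(add(add(SZ, Z), Z), add(add(SSSZ, Z), mul(Z, Z)))))))))
  [33] S(S(S(S(S(S(mul(add(S(add(Z, Z)), Z), add(add(SSSZ, Z), mul(Z, Z)))))))))
  [34] S(S(S(S(S(S(mul(S(add(add(Z, Z), Z)), add(add(SSSZ, Z), mul(Z, Z)))))))))
  [35] S(S(S(S(S(S(add(add(add(SSSZ, Z), mul(Z, Z)), mul(add(add(Z, Z), Z), add(add(SSSZ, Z), mul(Z, Z))))))))))
  [36] S(S(S(S(S(S(add(add(S(add(SSZ, Z)), mul(Z, Z)), mul(add(add(Z, Z), Z), add(add(SSSZ, Z), mul(Z, Z))))))))))
  [37] S(S(S(S(S(S(add(S(add(add(SSZ, Z), mul(Z, Z))), mul(add(add(Z, Z), Z), add(add(SSSZ, Z), mul(Z, Z))))))))))
  [38] S(S(S(S(S(S(S(add(add(add(SSZ, Z), mul(Z, Z)), mul(add(add(Z, Z), Z), add(add(SSSZ, Z), mul(Z, Z)))))))))))
  [39] S(S(S(S(S(S(S(add(add(S(add(SZ, Z)), mul(Z, Z)), mul(add(add(Z, Z), Z), add(add(SSSZ, Z), mul(Z, Z)))))))))))
  [40] S(S(S(S(S(S(S(add(S(add(add(SZ, Z), mul(Z, Z))), mul(add(add(Z, Z), Z), add(add(SSSZ, Z), mul(Z, Z)))))))))))
  [41] S(S(S(S(S(S(S(S(add(add(add(SZ, Z), mul(Z, Z)), mul(add(add(Z, Z), Z), add(add(SSSZ, Z), mul(Z, Z))))))))))))
  [42] S(S(S(S(S(S(S(S(add(add(S(add(Z, Z)), mul(Z, Z)), mul(add(add(Z, Z), Z), add(add(SSSZ, Z), mul(Z, Z))))))))))))
  [43] S(S(S(S(S(S(S(S(add(S(add(add(Z, Z), mul(Z, Z))), mul(add(add(Z, Z), Z), add(add(SSSZ, Z), mul(Z, Z))))))))))))
  [44] S(S(S(S(S(S(S(S(S(add(add(add(Z, Z), mul(Z, Z)), mul(add(add(Z, Z), Z), add(add(SSSZ, Z), mul(Z, Z)))))))))))))
  [45] S(S(S(S(S(S(S(S(S(add(add(Z, mul(Z, Z)), mul(add(add(Z, Z), Z), add(add(SSSZ, Z), mul(Z, Z)))))))))))))
  [46] S(S(S(S(S(S(S(S(S(add(mul(Z, Z), mul(add(add(Z, Z), Z), add(add(SSSZ, Z), mul(Z, Z)))))))))))))
  [47] S(S(S(S(S(S(S(S(S(add(Z, mul(add(add(Z, Z), Z), add(add(SSSZ, Z), mul(Z, Z)))))))))))))
  [48] S(S(S(S(S(S(S(S(S(mul(add(add(Z, Z), Z), add(add(SSSZ, Z), mul(Z, Z))))))))))))
  [49] S(S(S(S(S(S(S(S(S(mul(add(Z, Z), add(add(SSSZ, Z), mul(Z, Z))))))))))))
  [50] S(S(S(S(S(S(S(S(S(mul(Z, add(add(SSSZ, Z), mul(Z, Z))))))))))))
  [51] S^9(Z)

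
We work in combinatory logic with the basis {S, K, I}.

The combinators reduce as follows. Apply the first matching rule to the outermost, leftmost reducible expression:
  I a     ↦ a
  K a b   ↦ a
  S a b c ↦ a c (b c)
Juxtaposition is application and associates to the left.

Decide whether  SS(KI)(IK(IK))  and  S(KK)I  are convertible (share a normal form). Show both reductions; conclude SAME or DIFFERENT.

Answer: SAME — A ⇓ S(KK)I, B ⇓ S(KK)I

Working:
Term A:
  start: SS(KI)(IK(IK))
  →1  S(IK(IK))(KI(IK(IK)))
  →2  S(K(IK))(KI(IK(IK)))
  →3  S(KK)(KI(IK(IK)))
  →4  S(KK)I

Term B:
  start: S(KK)I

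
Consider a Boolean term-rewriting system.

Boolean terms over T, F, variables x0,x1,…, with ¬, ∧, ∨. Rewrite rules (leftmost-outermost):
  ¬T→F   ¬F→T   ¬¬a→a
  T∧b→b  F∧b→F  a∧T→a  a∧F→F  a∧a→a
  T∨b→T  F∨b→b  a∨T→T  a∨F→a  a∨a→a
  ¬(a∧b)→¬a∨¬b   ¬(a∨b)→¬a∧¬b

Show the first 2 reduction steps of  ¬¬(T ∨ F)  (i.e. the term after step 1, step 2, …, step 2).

Answer: after 2 steps: T

Derivation:
  start: ¬¬(T ∨ F)
  [1] T ∨ F
  [2] T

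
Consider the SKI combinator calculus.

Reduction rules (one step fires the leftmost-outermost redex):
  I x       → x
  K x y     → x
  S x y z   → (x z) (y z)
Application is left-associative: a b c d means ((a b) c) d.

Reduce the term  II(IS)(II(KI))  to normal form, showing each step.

  start: II(IS)(II(KI))
  [1] I(IS)(II(KI))
  [2] IS(II(KI))
  [3] S(II(KI))
  [4] S(I(KI))
  [5] S(KI)

Answer: normal form = S(KI)  (in 5 steps)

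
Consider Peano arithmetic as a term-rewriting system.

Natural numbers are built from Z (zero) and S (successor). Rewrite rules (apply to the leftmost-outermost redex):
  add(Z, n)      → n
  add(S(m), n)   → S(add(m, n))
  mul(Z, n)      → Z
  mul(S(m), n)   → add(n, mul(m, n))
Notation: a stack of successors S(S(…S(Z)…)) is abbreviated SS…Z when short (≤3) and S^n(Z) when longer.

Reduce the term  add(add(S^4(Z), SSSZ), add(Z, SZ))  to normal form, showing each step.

  start: add(add(S^4(Z), SSSZ), add(Z, SZ))
  step 1: add(S(add(SSSZ, SSSZ)), add(Z, SZ))
  step 2: S(add(add(SSSZ, SSSZ), add(Z, SZ)))
  step 3: S(add(S(add(SSZ, SSSZ)), add(Z, SZ)))
  step 4: S(S(add(add(SSZ, SSSZ), add(Z, SZ))))
  step 5: S(S(add(S(add(SZ, SSSZ)), add(Z, SZ))))
  step 6: S(S(S(add(add(SZ, SSSZ), add(Z, SZ)))))
  step 7: S(S(S(add(S(add(Z, SSSZ)), add(Z, SZ)))))
  step 8: S(S(S(S(add(add(Z, SSSZ), add(Z, SZ))))))
  step 9: S(S(S(S(add(SSSZ, add(Z, SZ))))))
  step 10: S(S(S(S(S(add(SSZ, add(Z, SZ)))))))
  step 11: S(S(S(S(S(S(add(SZ, add(Z, SZ))))))))
  step 12: S(S(S(S(S(S(S(add(Z, add(Z, SZ)))))))))
  step 13: S(S(S(S(S(S(S(add(Z, SZ))))))))
  step 14: S^8(Z)

Answer: normal form = S^8(Z)  (in 14 steps)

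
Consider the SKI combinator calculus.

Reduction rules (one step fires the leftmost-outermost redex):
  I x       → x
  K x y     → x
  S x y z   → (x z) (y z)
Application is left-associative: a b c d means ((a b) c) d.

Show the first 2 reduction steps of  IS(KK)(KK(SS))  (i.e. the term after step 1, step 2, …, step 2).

Answer: after 2 steps: S(KK)K

Derivation:
  start: IS(KK)(KK(SS))
  step 1: S(KK)(KK(SS))
  step 2: S(KK)K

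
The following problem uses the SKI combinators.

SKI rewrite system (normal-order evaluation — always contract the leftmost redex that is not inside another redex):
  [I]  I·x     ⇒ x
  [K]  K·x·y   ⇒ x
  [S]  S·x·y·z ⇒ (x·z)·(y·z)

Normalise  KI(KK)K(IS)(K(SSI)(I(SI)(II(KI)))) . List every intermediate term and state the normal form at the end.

  start: KI(KK)K(IS)(K(SSI)(I(SI)(II(KI))))
  →1  IK(IS)(K(SSI)(I(SI)(II(KI))))
  →2  K(IS)(K(SSI)(I(SI)(II(KI))))
  →3  IS
  →4  S

Answer: normal form = S  (in 4 steps)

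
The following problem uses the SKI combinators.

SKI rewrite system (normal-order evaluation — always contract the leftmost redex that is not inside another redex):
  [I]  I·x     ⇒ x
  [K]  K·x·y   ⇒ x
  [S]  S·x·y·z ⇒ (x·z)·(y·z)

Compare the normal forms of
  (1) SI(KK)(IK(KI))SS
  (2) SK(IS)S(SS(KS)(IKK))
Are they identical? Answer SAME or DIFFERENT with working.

Term A:
  start: SI(KK)(IK(KI))SS
  [1] I(IK(KI))(KK(IK(KI)))SS
  [2] IK(KI)(KK(IK(KI)))SS
  [3] K(KI)(KK(IK(KI)))SS
  [4] KISS
  [5] IS
  [6] S

Term B:
  start: SK(IS)S(SS(KS)(IKK))
  [1] KS(ISS)(SS(KS)(IKK))
  [2] S(SS(KS)(IKK))
  [3] S(S(IKK)(KS(IKK)))
  [4] S(S(KK)(KS(IKK)))
  [5] S(S(KK)S)

Answer: DIFFERENT — A ⇓ S, B ⇓ S(S(KK)S)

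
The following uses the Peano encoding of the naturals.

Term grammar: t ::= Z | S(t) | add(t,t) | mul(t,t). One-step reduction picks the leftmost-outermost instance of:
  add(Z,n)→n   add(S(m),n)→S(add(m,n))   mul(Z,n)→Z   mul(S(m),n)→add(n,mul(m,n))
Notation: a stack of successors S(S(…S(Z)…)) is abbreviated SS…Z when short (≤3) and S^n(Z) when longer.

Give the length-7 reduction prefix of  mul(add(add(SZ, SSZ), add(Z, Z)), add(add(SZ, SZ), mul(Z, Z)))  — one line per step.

Answer: after 7 steps: S(add(add(SZ, mul(Z, Z)), mul(add(add(Z, SSZ), add(Z, Z)), add(add(SZ, SZ), mul(Z, Z)))))

Derivation:
  start: mul(add(add(SZ, SSZ), add(Z, Z)), add(add(SZ, SZ), mul(Z, Z)))
  [1] mul(add(S(add(Z, SSZ)), add(Z, Z)), add(add(SZ, SZ), mul(Z, Z)))
  [2] mul(S(add(add(Z, SSZ), add(Z, Z))), add(add(SZ, SZ), mul(Z, Z)))
  [3] add(add(add(SZ, SZ), mul(Z, Z)), mul(add(add(Z, SSZ), add(Z, Z)), add(add(SZ, SZ), mul(Z, Z))))
  [4] add(add(S(add(Z, SZ)), mul(Z, Z)), mul(add(add(Z, SSZ), add(Z, Z)), add(add(SZ, SZ), mul(Z, Z))))
  [5] add(S(add(add(Z, SZ), mul(Z, Z))), mul(add(add(Z, SSZ), add(Z, Z)), add(add(SZ, SZ), mul(Z, Z))))
  [6] S(add(add(add(Z, SZ), mul(Z, Z)), mul(add(add(Z, SSZ), add(Z, Z)), add(add(SZ, SZ), mul(Z, Z)))))
  [7] S(add(add(SZ, mul(Z, Z)), mul(add(add(Z, SSZ), add(Z, Z)), add(add(SZ, SZ), mul(Z, Z)))))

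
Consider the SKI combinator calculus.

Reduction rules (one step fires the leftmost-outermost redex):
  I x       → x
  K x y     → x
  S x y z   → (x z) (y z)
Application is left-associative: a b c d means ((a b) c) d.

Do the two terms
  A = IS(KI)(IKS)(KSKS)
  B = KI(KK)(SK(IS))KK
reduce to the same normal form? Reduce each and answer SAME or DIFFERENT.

Answer: DIFFERENT — A ⇓ S, B ⇓ KK

Reduction:
Term A:
  start: IS(KI)(IKS)(KSKS)
  [1] S(KI)(IKS)(KSKS)
  [2] KI(KSKS)(IKS(KSKS))
  [3] I(IKS(KSKS))
  [4] IKS(KSKS)
  [5] KS(KSKS)
  [6] S

Term B:
  start: KI(KK)(SK(IS))KK
  [1] I(SK(IS))KK
  [2] SK(IS)KK
  [3] KK(ISK)K
  [4] KK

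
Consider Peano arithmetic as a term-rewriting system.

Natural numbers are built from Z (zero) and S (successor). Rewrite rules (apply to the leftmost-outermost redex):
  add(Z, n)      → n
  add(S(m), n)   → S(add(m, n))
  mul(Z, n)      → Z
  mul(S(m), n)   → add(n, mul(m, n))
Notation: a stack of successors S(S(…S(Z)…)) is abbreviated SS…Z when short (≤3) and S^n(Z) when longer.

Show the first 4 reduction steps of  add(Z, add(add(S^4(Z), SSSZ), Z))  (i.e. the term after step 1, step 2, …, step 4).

Answer: after 4 steps: S(add(S(add(SSZ, SSSZ)), Z))

Reduction:
  start: add(Z, add(add(S^4(Z), SSSZ), Z))
  step 1: add(add(S^4(Z), SSSZ), Z)
  step 2: add(S(add(SSSZ, SSSZ)), Z)
  step 3: S(add(add(SSSZ, SSSZ), Z))
  step 4: S(add(S(add(SSZ, SSSZ)), Z))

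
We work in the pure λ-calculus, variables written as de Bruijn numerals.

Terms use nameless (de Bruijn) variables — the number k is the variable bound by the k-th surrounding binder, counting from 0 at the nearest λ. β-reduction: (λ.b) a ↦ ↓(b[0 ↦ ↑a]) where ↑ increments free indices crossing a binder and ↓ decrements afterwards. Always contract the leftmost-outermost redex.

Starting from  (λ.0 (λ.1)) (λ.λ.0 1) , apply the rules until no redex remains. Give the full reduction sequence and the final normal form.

Answer: normal form = λ.0 (λ.λ.λ.0 1)  (in 2 steps)

Working:
  start: (λ.0 (λ.1)) (λ.λ.0 1)
  [1] (λ.λ.0 1) (λ.λ.λ.0 1)
  [2] λ.0 (λ.λ.λ.0 1)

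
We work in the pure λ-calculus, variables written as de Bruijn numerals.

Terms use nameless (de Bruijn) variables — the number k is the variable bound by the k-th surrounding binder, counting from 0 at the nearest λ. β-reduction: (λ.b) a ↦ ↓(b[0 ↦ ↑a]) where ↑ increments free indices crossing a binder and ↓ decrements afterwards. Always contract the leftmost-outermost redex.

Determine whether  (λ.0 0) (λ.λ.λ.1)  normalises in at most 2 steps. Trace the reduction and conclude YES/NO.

Answer: YES — reaches normal form λ.λ.1 in 2 ≤ 2 steps

Working:
  start: (λ.0 0) (λ.λ.λ.1)
  [1] (λ.λ.λ.1) (λ.λ.λ.1)
  [2] λ.λ.1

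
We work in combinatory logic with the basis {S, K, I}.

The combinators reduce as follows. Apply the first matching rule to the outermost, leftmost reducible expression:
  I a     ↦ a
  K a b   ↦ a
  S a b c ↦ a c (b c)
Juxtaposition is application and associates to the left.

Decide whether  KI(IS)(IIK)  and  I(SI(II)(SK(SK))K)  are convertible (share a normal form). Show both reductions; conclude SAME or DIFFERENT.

Answer: SAME — A ⇓ K, B ⇓ K

Working:
Term A:
  start: KI(IS)(IIK)
  [1] I(IIK)
  [2] IIK
  [3] IK
  [4] K

Term B:
  start: I(SI(II)(SK(SK))K)
  [1] SI(II)(SK(SK))K
  [2] I(SK(SK))(II(SK(SK)))K
  [3] SK(SK)(II(SK(SK)))K
  [4] K(II(SK(SK)))(SK(II(SK(SK))))K
  [5] II(SK(SK))K
  [6] I(SK(SK))K
  [7] SK(SK)K
  [8] KK(SKK)
  [9] K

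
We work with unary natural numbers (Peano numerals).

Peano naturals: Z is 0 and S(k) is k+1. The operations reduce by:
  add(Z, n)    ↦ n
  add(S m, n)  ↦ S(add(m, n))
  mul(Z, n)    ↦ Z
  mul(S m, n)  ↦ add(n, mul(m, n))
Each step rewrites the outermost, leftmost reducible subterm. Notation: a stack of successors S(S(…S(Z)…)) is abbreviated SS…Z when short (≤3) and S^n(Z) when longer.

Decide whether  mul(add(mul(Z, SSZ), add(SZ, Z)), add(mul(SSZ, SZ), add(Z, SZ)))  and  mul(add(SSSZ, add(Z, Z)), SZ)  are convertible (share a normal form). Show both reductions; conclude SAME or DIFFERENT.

Answer: SAME — A ⇓ SSSZ, B ⇓ SSSZ

Reduction:
Term A:
  start: mul(add(mul(Z, SSZ), add(SZ, Z)), add(mul(SSZ, SZ), add(Z, SZ)))
  →1  mul(add(Z, add(SZ, Z)), add(mul(SSZ, SZ), add(Z, SZ)))
  →2  mul(add(SZ, Z), add(mul(SSZ, SZ), add(Z, SZ)))
  →3  mul(S(add(Z, Z)), add(mul(SSZ, SZ), add(Z, SZ)))
  →4  add(add(mul(SSZ, SZ), add(Z, SZ)), mul(add(Z, Z), add(mul(SSZ, SZ), add(Z, SZ))))
  →5  add(add(add(SZ, mul(SZ, SZ)), add(Z, SZ)), mul(add(Z, Z), add(mul(SSZ, SZ), add(Z, SZ))))
  →6  add(add(S(add(Z, mul(SZ, SZ))), add(Z, SZ)), mul(add(Z, Z), add(mul(SSZ, SZ), add(Z, SZ))))
  →7  add(S(add(add(Z, mul(SZ, SZ)), add(Z, SZ))), mul(add(Z, Z), add(mul(SSZ, SZ), add(Z, SZ))))
  →8  S(add(add(add(Z, mul(SZ, SZ)), add(Z, SZ)), mul(add(Z, Z), add(mul(SSZ, SZ), add(Z, SZ)))))
  →9  S(add(add(mul(SZ, SZ), add(Z, SZ)), mul(add(Z, Z), add(mul(SSZ, SZ), add(Z, SZ)))))
  →10  S(add(add(add(SZ, mul(Z, SZ)), add(Z, SZ)), mul(add(Z, Z), add(mul(SSZ, SZ), add(Z, SZ)))))
  →11  S(add(add(S(add(Z, mul(Z, SZ))), add(Z, SZ)), mul(add(Z, Z), add(mul(SSZ, SZ), add(Z, SZ)))))
  →12  S(add(S(add(add(Z, mul(Z, SZ)), add(Z, SZ))), mul(add(Z, Z), add(mul(SSZ, SZ), add(Z, SZ)))))
  →13  S(S(add(add(add(Z, mul(Z, SZ)), add(Z, SZ)), mul(add(Z, Z), add(mul(SSZ, SZ), add(Z, SZ))))))
  →14  S(S(add(add(mul(Z, SZ), add(Z, SZ)), mul(add(Z, Z), add(mul(SSZ, SZ), add(Z, SZ))))))
  →15  S(S(add(add(Z, add(Z, SZ)), mul(add(Z, Z), add(mul(SSZ, SZ), add(Z, SZ))))))
  →16  S(S(add(add(Z, SZ), mul(add(Z, Z), add(mul(SSZ, SZ), add(Z, SZ))))))
  →17  S(S(add(SZ, mul(add(Z, Z), add(mul(SSZ, SZ), add(Z, SZ))))))
  →18  S(S(S(add(Z, mul(add(Z, Z), add(mul(SSZ, SZ), add(Z, SZ)))))))
  →19  S(S(S(mul(add(Z, Z), add(mul(SSZ, SZ), add(Z, SZ))))))
  →20  S(S(S(mul(Z, add(mul(SSZ, SZ), add(Z, SZ))))))
  →21  SSSZ

Term B:
  start: mul(add(SSSZ, add(Z, Z)), SZ)
  →1  mul(S(add(SSZ, add(Z, Z))), SZ)
  →2  add(SZ, mul(add(SSZ, add(Z, Z)), SZ))
  →3  S(add(Z, mul(add(SSZ, add(Z, Z)), SZ)))
  →4  S(mul(add(SSZ, add(Z, Z)), SZ))
  →5  S(mul(S(add(SZ, add(Z, Z))), SZ))
  →6  S(add(SZ, mul(add(SZ, add(Z, Z)), SZ)))
  →7  S(S(add(Z, mul(add(SZ, add(Z, Z)), SZ))))
  →8  S(S(mul(add(SZ, add(Z, Z)), SZ)))
  →9  S(S(mul(S(add(Z, add(Z, Z))), SZ)))
  →10  S(S(add(SZ, mul(add(Z, add(Z, Z)), SZ))))
  →11  S(S(S(add(Z, mul(add(Z, add(Z, Z)), SZ)))))
  →12  S(S(S(mul(add(Z, add(Z, Z)), SZ))))
  →13  S(S(S(mul(add(Z, Z), SZ))))
  →14  S(S(S(mul(Z, SZ))))
  →15  SSSZ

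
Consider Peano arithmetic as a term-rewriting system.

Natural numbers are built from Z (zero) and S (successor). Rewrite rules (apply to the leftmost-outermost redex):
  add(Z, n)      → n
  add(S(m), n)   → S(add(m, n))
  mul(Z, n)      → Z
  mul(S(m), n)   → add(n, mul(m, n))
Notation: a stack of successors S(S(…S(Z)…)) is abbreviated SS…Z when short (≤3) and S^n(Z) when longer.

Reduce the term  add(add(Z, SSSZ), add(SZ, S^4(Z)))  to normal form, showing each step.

Answer: normal form = S^8(Z)  (in 7 steps)

Reduction:
  start: add(add(Z, SSSZ), add(SZ, S^4(Z)))
  [1] add(SSSZ, add(SZ, S^4(Z)))
  [2] S(add(SSZ, add(SZ, S^4(Z))))
  [3] S(S(add(SZ, add(SZ, S^4(Z)))))
  [4] S(S(S(add(Z, add(SZ, S^4(Z))))))
  [5] S(S(S(add(SZ, S^4(Z)))))
  [6] S(S(S(S(add(Z, S^4(Z))))))
  [7] S^8(Z)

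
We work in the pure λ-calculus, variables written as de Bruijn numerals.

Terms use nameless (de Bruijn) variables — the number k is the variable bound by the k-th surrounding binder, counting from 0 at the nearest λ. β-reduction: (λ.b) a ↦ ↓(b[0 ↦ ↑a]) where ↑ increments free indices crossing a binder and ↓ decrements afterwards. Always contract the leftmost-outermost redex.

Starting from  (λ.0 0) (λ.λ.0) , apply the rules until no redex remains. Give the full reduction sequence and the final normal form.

  start: (λ.0 0) (λ.λ.0)
  [1] (λ.λ.0) (λ.λ.0)
  [2] λ.0

Answer: normal form = λ.0  (in 2 steps)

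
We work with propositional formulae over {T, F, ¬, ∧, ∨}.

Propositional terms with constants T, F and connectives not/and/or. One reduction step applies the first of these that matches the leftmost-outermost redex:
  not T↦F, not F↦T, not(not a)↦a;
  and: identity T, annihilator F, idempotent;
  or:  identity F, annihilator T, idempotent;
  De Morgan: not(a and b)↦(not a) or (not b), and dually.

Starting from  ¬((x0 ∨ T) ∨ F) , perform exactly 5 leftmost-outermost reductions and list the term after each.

  start: ¬((x0 ∨ T) ∨ F)
  →1  ¬(x0 ∨ T) ∧ ¬F
  →2  (¬x0 ∧ ¬T) ∧ ¬F
  →3  (¬x0 ∧ F) ∧ ¬F
  →4  F ∧ ¬F
  →5  F

Answer: after 5 steps: F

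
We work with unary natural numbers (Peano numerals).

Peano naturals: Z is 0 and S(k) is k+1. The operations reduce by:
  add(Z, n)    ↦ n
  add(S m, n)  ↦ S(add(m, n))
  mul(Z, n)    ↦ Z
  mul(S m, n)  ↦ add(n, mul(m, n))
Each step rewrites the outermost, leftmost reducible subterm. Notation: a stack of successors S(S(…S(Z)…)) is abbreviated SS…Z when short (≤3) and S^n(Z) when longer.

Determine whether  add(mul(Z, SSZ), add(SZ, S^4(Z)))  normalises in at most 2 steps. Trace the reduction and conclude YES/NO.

  start: add(mul(Z, SSZ), add(SZ, S^4(Z)))
  [1] add(Z, add(SZ, S^4(Z)))
  [2] add(SZ, S^4(Z))

Answer: NO — after 2 steps the term is add(SZ, S^4(Z)), not yet normal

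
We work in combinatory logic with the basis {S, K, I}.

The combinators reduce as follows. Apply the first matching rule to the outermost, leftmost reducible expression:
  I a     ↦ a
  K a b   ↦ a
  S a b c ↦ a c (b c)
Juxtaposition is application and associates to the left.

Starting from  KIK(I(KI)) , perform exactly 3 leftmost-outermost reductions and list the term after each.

  start: KIK(I(KI))
  →1  I(I(KI))
  →2  I(KI)
  →3  KI

Answer: after 3 steps: KI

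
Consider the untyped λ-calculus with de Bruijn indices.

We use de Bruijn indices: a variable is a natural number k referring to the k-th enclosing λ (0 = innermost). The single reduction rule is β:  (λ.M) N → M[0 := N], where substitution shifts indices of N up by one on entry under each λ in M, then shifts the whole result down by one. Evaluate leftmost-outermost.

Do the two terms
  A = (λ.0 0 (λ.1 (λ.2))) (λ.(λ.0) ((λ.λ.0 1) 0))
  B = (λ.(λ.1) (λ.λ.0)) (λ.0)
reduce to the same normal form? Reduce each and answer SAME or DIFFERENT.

Answer: DIFFERENT — A ⇓ λ.0 (λ.λ.λ.0 1), B ⇓ λ.0

Derivation:
Term A:
  start: (λ.0 0 (λ.1 (λ.2))) (λ.(λ.0) ((λ.λ.0 1) 0))
  →1  (λ.(λ.0) ((λ.λ.0 1) 0)) (λ.(λ.0) ((λ.λ.0 1) 0)) (λ.(λ.(λ.0) ((λ.λ.0 1) 0)) (λ.λ.(λ.0) ((λ.λ.0 1) 0)))
  →2  (λ.0) ((λ.λ.0 1) (λ.(λ.0) ((λ.λ.0 1) 0))) (λ.(λ.(λ.0) ((λ.λ.0 1) 0)) (λ.λ.(λ.0) ((λ.λ.0 1) 0)))
  →3  (λ.λ.0 1) (λ.(λ.0) ((λ.λ.0 1) 0)) (λ.(λ.(λ.0) ((λ.λ.0 1) 0)) (λ.λ.(λ.0) ((λ.λ.0 1) 0)))
  →4  (λ.0 (λ.(λ.0) ((λ.λ.0 1) 0))) (λ.(λ.(λ.0) ((λ.λ.0 1) 0)) (λ.λ.(λ.0) ((λ.λ.0 1) 0)))
  →5  (λ.(λ.(λ.0) ((λ.λ.0 1) 0)) (λ.λ.(λ.0) ((λ.λ.0 1) 0))) (λ.(λ.0) ((λ.λ.0 1) 0))
  →6  (λ.(λ.0) ((λ.λ.0 1) 0)) (λ.λ.(λ.0) ((λ.λ.0 1) 0))
  →7  (λ.0) ((λ.λ.0 1) (λ.λ.(λ.0) ((λ.λ.0 1) 0)))
  →8  (λ.λ.0 1) (λ.λ.(λ.0) ((λ.λ.0 1) 0))
  →9  λ.0 (λ.λ.(λ.0) ((λ.λ.0 1) 0))
  →10  λ.0 (λ.λ.(λ.λ.0 1) 0)
  →11  λ.0 (λ.λ.λ.0 1)

Term B:
  start: (λ.(λ.1) (λ.λ.0)) (λ.0)
  →1  (λ.λ.0) (λ.λ.0)
  →2  λ.0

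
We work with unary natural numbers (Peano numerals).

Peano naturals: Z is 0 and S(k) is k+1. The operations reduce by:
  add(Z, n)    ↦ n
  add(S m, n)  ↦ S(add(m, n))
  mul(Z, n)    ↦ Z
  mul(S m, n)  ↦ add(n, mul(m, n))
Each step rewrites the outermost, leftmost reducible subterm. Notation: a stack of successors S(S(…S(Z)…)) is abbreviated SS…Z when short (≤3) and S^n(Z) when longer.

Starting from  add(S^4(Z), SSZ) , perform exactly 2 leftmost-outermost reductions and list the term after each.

Answer: after 2 steps: S(S(add(SSZ, SSZ)))

Reduction:
  start: add(S^4(Z), SSZ)
  step 1: S(add(SSSZ, SSZ))
  step 2: S(S(add(SSZ, SSZ)))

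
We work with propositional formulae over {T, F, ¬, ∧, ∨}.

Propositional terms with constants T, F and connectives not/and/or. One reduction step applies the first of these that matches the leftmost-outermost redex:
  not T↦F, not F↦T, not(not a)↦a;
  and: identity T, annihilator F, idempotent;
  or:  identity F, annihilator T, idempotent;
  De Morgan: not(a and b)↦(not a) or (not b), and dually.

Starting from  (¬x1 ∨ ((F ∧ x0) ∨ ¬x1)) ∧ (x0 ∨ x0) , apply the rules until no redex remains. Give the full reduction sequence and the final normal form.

  start: (¬x1 ∨ ((F ∧ x0) ∨ ¬x1)) ∧ (x0 ∨ x0)
  step 1: (¬x1 ∨ (F ∨ ¬x1)) ∧ (x0 ∨ x0)
  step 2: (¬x1 ∨ ¬x1) ∧ (x0 ∨ x0)
  step 3: ¬x1 ∧ (x0 ∨ x0)
  step 4: ¬x1 ∧ x0

Answer: normal form = ¬x1 ∧ x0  (in 4 steps)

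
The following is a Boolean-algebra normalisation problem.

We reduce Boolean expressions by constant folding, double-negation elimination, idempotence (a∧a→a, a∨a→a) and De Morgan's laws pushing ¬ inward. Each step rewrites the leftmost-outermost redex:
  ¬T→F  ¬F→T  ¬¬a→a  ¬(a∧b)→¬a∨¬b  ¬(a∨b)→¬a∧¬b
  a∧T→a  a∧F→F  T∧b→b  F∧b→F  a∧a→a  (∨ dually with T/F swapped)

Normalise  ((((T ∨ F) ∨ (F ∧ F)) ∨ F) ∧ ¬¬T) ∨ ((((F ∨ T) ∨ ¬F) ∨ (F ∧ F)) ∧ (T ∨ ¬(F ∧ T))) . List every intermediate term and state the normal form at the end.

  start: ((((T ∨ F) ∨ (F ∧ F)) ∨ F) ∧ ¬¬T) ∨ ((((F ∨ T) ∨ ¬F) ∨ (F ∧ F)) ∧ (T ∨ ¬(F ∧ T)))
  →1  (((T ∨ F) ∨ (F ∧ F)) ∧ ¬¬T) ∨ ((((F ∨ T) ∨ ¬F) ∨ (F ∧ F)) ∧ (T ∨ ¬(F ∧ T)))
  →2  ((T ∨ (F ∧ F)) ∧ ¬¬T) ∨ ((((F ∨ T) ∨ ¬F) ∨ (F ∧ F)) ∧ (T ∨ ¬(F ∧ T)))
  →3  (T ∧ ¬¬T) ∨ ((((F ∨ T) ∨ ¬F) ∨ (F ∧ F)) ∧ (T ∨ ¬(F ∧ T)))
  →4  ¬¬T ∨ ((((F ∨ T) ∨ ¬F) ∨ (F ∧ F)) ∧ (T ∨ ¬(F ∧ T)))
  →5  T ∨ ((((F ∨ T) ∨ ¬F) ∨ (F ∧ F)) ∧ (T ∨ ¬(F ∧ T)))
  →6  T

Answer: normal form = T  (in 6 steps)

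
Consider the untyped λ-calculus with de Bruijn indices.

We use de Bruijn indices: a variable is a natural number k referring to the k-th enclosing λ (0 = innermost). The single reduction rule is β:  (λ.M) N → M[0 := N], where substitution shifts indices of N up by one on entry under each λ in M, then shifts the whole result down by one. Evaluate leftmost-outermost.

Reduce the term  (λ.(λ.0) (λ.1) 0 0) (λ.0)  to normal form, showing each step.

  start: (λ.(λ.0) (λ.1) 0 0) (λ.0)
  step 1: (λ.0) (λ.λ.0) (λ.0) (λ.0)
  step 2: (λ.λ.0) (λ.0) (λ.0)
  step 3: (λ.0) (λ.0)
  step 4: λ.0

Answer: normal form = λ.0  (in 4 steps)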